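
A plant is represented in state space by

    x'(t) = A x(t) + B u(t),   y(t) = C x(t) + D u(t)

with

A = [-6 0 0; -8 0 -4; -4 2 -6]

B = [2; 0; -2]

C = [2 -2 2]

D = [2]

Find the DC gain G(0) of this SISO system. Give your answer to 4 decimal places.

2.0000

G(0) = C(-A)^{-1}B + D = -C A^{-1} B + D.
det A = -48, so A^{-1} = (1/-48)·adj(A) = [[-1/6, 0, 0], [2/3, -3/4, 1/2], [1/3, -1/4, 0]]
A^{-1} B = [-1/3, 1/3, 2/3]^T
C A^{-1} B = 0
G(0) = D - C A^{-1} B = 2 - (0) = 2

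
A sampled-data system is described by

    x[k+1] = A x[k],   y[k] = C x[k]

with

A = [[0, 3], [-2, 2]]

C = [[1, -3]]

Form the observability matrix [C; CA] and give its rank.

CA = [[6, -3]]
Observability matrix O = [C; CA] = [[1, -3], [6, -3]]
det(O) = 1·(-3) - (-3)·6 = -3 - (-18) = 15 ≠ 0, so rank(O) = 2.
rank(O) = 2 = n, so the pair (A, C) is completely observable.

2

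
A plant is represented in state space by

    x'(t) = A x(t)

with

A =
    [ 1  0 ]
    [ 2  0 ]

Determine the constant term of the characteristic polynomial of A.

For a 2×2 matrix, det(sI - A) = s^2 - (tr A)s + det A.
tr A = 1, det A = 0.
So p(s) = s^2 - s.
The constant term is 0.

0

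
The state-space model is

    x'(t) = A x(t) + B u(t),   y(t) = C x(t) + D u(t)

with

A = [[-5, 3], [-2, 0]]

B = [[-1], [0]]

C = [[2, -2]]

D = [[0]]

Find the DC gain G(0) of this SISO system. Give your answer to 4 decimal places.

-0.6667

G(0) = C(-A)^{-1}B + D = -C A^{-1} B + D.
det A = 6, so A^{-1} = (1/6)·adj(A) = [[0, -1/2], [1/3, -5/6]]
A^{-1} B = [0, -1/3]^T
C A^{-1} B = 2/3
G(0) = D - C A^{-1} B = 0 - (2/3) = -2/3 ≈ -0.6667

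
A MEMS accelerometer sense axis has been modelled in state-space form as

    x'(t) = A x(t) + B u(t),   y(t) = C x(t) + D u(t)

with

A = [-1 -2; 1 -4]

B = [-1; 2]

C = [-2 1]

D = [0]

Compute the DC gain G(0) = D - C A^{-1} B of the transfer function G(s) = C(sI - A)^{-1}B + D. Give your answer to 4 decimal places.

G(0) = C(-A)^{-1}B + D = -C A^{-1} B + D.
det A = 6, so A^{-1} = (1/6)·adj(A) = [[-2/3, 1/3], [-1/6, -1/6]]
A^{-1} B = [4/3, -1/6]^T
C A^{-1} B = -17/6
G(0) = D - C A^{-1} B = 0 - (-17/6) = 17/6 ≈ 2.8333

2.8333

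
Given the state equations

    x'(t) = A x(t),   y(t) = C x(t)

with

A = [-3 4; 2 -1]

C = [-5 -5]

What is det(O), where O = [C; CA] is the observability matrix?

CA = [[5, -15]]
Observability matrix O = [C; CA] = [[-5, -5], [5, -15]]
det(O) = (-5)·(-15) - (-5)·5 = 75 - (-25) = 100
Since det(O) ≠ 0, rank(O) = 2 and the system is completely observable.

100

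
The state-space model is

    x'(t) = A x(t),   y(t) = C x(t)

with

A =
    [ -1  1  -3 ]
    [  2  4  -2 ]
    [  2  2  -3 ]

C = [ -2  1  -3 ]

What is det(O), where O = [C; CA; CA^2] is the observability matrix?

26

CA = [[-2, -4, 13]]
CA^2 = [[20, 8, -25]]
Observability matrix O = [C; CA; CA^2] = [[-2, 1, -3], [-2, -4, 13], [20, 8, -25]]
Expanding along the first row, det(O) = (-2)·((-4)·(-25) - 13·8) - 1·((-2)·(-25) - 13·20) + (-3)·((-2)·8 - (-4)·20) = (-2)·(-4) - 1·(-210) + (-3)·64 = 26
Since det(O) ≠ 0, rank(O) = 3 and the system is completely observable.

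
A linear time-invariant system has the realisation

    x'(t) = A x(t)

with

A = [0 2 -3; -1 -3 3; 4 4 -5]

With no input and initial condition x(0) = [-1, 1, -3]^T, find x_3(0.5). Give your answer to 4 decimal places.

-0.2463

det(sI - A) = s^3 - (tr A)s^2 + (M11 + M22 + M33)s - det A, where Mii is the 2×2 principal minor of A obtained by deleting row i and column i.
tr A = 0 + (-3) + (-5) = -8; M11 = (-3)·(-5) - 3·4 = 15 - 12 = 3; M22 = 0·(-5) - (-3)·4 = 0 - (-12) = 12; M33 = 0·(-3) - 2·(-1) = 0 - (-2) = 2; sum of minors = 17.
det A = 0·((-3)·(-5) - 3·4) - 2·((-1)·(-5) - 3·4) + (-3)·((-1)·4 - (-3)·4) = 0·3 - 2·(-7) + (-3)·8 = -10.
So p(s) = det(sI - A) = s^3 + 8s^2 + 17s + 10.
Rational-root test: any integer root divides 10. Testing small divisors, s = -1 works: p(-1) = -1 + 8 + (-17) + 10 = 0, so (s + 1) is a factor.
Dividing, p(s) = (s + 1)(s^2 + 7s + 10).
Factor s^2 + 7s + 10: two numbers with sum -7 and product 10 are -2 and -5, so s^2 + 7s + 10 = (s + 2)(s + 5).
Hence p(s) = (s + 1) (s + 2) (s + 5), with roots -5, -2, -1.
The eigenvalues -5, -2, -1 are distinct and real, so A is diagonalisable and x(t) = e^{At} x(0) = V diag(e^{λ_i t}) V^{-1} x(0), where the columns of V are the eigenvectors.
λ = -5: A - (-5)I = [[5, 2, -3], [-1, 2, 3], [4, 4, 0]]. v must be orthogonal to every row; (row 1) × (row 2) = [12, -12, 12], so take v_1 = [-1, 1, -1]^T.
λ = -2: A - (-2)I = [[2, 2, -3], [-1, -1, 3], [4, 4, -3]]. v must be orthogonal to every row; (row 1) × (row 2) = [3, -3, 0], so take v_2 = [-1, 1, 0]^T.
λ = -1: A - (-1)I = [[1, 2, -3], [-1, -2, 3], [4, 4, -4]]. v must be orthogonal to every row; (row 1) × (row 3) = [4, -8, -4], so take v_3 = [-1, 2, 1]^T.
V = [v_1 v_2 v_3] = [[-1, -1, -1], [1, 1, 2], [-1, 0, 1]] has det V = 1, so V^{-1} = adj(V)/det V = [[1, 1, -1], [-3, -2, 1], [1, 1, 0]].
Modal coordinates z(0) = V^{-1} x(0): 1·(-1) + 1·1 + (-1)·(-3) = 3; (-3)·(-1) + (-2)·1 + 1·(-3) = -2; 1·(-1) + 1·1 + 0·(-3) = 0; so z(0) = [3, -2, 0]^T.
x_3(t) = Σ_i (v_i)_3 · z_i(0) · e^{λ_i t} (row 3 of V times the modal terms).
x_3(0.5) = (-1)·3·e^{-5·0.5} + 0·(-2)·e^{-2·0.5} + 1·0·e^{-1·0.5} = (-3)·0.082085 + 0·0.367879 + 0·0.606531 = -0.2463.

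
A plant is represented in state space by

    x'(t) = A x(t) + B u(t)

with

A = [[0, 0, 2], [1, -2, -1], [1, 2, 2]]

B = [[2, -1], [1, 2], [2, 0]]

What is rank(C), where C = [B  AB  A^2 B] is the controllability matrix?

3

AB = [[4, 0], [-2, -5], [8, 3]]
A^2B = [[16, 6], [0, 7], [16, -4]]
Controllability matrix C = [B  AB  A^2B] = [[2, -1, 4, 0, 16, 6], [1, 2, -2, -5, 0, 7], [2, 0, 8, 3, 16, -4]]
Take the 3×3 submatrix of C formed by columns 1, 2, 3: [[2, -1, 4], [1, 2, -2], [2, 0, 8]]. Its determinant is 2·(2·8 - (-2)·0) - (-1)·(1·8 - (-2)·2) + 4·(1·0 - 2·2) = 2·16 - (-1)·12 + 4·(-4) = 28 ≠ 0.
So rank(C) ≥ 3; since C has 3 rows, rank(C) = 3.
rank(C) = 3 = n, so the pair (A, B) is completely controllable.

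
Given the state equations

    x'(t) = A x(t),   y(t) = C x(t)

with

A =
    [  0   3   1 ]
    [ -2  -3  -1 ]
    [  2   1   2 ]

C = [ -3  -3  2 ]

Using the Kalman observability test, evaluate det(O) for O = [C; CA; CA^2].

1216

CA = [[10, 2, 4]]
CA^2 = [[4, 28, 16]]
Observability matrix O = [C; CA; CA^2] = [[-3, -3, 2], [10, 2, 4], [4, 28, 16]]
Expanding along the first row, det(O) = (-3)·(2·16 - 4·28) - (-3)·(10·16 - 4·4) + 2·(10·28 - 2·4) = (-3)·(-80) - (-3)·144 + 2·272 = 1216
Since det(O) ≠ 0, rank(O) = 3 and the system is completely observable.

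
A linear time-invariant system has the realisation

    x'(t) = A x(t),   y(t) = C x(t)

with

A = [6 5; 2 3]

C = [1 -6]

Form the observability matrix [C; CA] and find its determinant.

CA = [[-6, -13]]
Observability matrix O = [C; CA] = [[1, -6], [-6, -13]]
det(O) = 1·(-13) - (-6)·(-6) = -13 - 36 = -49
Since det(O) ≠ 0, rank(O) = 2 and the system is completely observable.

-49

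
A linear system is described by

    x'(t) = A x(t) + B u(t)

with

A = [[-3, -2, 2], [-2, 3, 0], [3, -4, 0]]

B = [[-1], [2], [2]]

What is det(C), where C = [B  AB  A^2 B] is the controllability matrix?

2018

AB = [[3], [8], [-11]]
A^2B = [[-47], [18], [-23]]
Controllability matrix C = [B  AB  A^2B] = [[-1, 3, -47], [2, 8, 18], [2, -11, -23]]
Expanding along the first row, det(C) = (-1)·(8·(-23) - 18·(-11)) - 3·(2·(-23) - 18·2) + (-47)·(2·(-11) - 8·2) = (-1)·14 - 3·(-82) + (-47)·(-38) = 2018
Since det(C) ≠ 0, rank(C) = 3 and the system is completely controllable.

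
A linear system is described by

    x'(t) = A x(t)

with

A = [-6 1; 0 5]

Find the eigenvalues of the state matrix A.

-6, 5

det(sI - A) = s^2 - (tr A)s + det A, with tr A = (-6) + 5 = -1 and det A = (-6)·5 - 1·0 = -30 - 0 = -30.
So p(s) = det(sI - A) = s^2 + s - 30.
Factor s^2 + s - 30: two numbers with sum -1 and product -30 are 5 and -6, so s^2 + s - 30 = (s - 5)(s + 6).
Hence p(s) = (s - 5) (s + 6), with roots -6, 5.
At least one eigenvalue has non-negative real part, so the system is not asymptotically stable.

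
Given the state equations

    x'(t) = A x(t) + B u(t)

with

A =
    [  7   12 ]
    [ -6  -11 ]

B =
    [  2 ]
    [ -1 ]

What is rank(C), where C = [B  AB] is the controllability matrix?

AB = [[2], [-1]]
Controllability matrix C = [B  AB] = [[2, 2], [-1, -1]]
Every column of C is a scalar multiple of column 1 = [2, -1] (multipliers 1, 1), so the columns span a one-dimensional space.
C ≠ 0, hence rank(C) = 1.
rank(C) = 1 < n = 2, so the pair (A, B) is not completely controllable.

1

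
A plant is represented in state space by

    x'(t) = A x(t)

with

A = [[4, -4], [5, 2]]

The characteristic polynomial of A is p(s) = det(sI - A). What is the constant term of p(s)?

28

For a 2×2 matrix, det(sI - A) = s^2 - (tr A)s + det A.
tr A = 6, det A = 28.
So p(s) = s^2 - 6s + 28.
The constant term is 28.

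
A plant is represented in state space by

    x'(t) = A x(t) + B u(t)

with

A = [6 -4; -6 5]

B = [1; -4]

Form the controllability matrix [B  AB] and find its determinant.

AB = [[22], [-26]]
Controllability matrix C = [B  AB] = [[1, 22], [-4, -26]]
det(C) = 1·(-26) - 22·(-4) = -26 - (-88) = 62
Since det(C) ≠ 0, rank(C) = 2 and the system is completely controllable.

62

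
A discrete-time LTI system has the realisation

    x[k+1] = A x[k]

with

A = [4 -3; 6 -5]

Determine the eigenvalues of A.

-2, 1

det(zI - A) = z^2 - (tr A)z + det A, with tr A = 4 + (-5) = -1 and det A = 4·(-5) - (-3)·6 = -20 - (-18) = -2.
So p(z) = det(zI - A) = z^2 + z - 2.
Factor z^2 + z - 2: two numbers with sum -1 and product -2 are 1 and -2, so z^2 + z - 2 = (z - 1)(z + 2).
Hence p(z) = (z - 1) (z + 2), with roots -2, 1.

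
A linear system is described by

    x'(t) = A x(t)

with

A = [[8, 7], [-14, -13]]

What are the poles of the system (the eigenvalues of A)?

-6, 1

det(sI - A) = s^2 - (tr A)s + det A, with tr A = 8 + (-13) = -5 and det A = 8·(-13) - 7·(-14) = -104 - (-98) = -6.
So p(s) = det(sI - A) = s^2 + 5s - 6.
Factor s^2 + 5s - 6: two numbers with sum -5 and product -6 are 1 and -6, so s^2 + 5s - 6 = (s - 1)(s + 6).
Hence p(s) = (s - 1) (s + 6), with roots -6, 1.
At least one eigenvalue has non-negative real part, so the system is not asymptotically stable.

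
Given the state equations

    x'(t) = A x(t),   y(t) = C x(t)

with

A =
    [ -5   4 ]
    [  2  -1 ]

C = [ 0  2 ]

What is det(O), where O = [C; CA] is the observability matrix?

-8

CA = [[4, -2]]
Observability matrix O = [C; CA] = [[0, 2], [4, -2]]
det(O) = 0·(-2) - 2·4 = 0 - 8 = -8
Since det(O) ≠ 0, rank(O) = 2 and the system is completely observable.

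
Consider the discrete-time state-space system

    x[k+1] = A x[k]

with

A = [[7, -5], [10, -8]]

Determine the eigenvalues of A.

-3, 2

det(zI - A) = z^2 - (tr A)z + det A, with tr A = 7 + (-8) = -1 and det A = 7·(-8) - (-5)·10 = -56 - (-50) = -6.
So p(z) = det(zI - A) = z^2 + z - 6.
Factor z^2 + z - 6: two numbers with sum -1 and product -6 are 2 and -3, so z^2 + z - 6 = (z - 2)(z + 3).
Hence p(z) = (z - 2) (z + 3), with roots -3, 2.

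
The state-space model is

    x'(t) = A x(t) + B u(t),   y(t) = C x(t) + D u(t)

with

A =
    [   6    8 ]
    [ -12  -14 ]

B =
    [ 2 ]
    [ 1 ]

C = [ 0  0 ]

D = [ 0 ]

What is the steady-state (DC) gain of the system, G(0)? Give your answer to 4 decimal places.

0.0000

G(0) = C(-A)^{-1}B + D = -C A^{-1} B + D.
det A = 12, so A^{-1} = (1/12)·adj(A) = [[-7/6, -2/3], [1, 1/2]]
A^{-1} B = [-3, 5/2]^T
C A^{-1} B = 0
G(0) = D - C A^{-1} B = 0 - (0) = 0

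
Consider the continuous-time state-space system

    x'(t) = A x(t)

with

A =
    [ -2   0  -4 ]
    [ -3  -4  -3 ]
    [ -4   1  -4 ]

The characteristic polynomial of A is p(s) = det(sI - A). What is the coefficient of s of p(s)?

19

Expand det(sI - A) for the 3×3 matrix.
p(s) = s^3 + 10s^2 + 19s - 38.
(Check: constant term = det(-A) = (-1)^3 det A = -38; coefficient of s^2 = -tr A = 10.)
The coefficient of s is 19.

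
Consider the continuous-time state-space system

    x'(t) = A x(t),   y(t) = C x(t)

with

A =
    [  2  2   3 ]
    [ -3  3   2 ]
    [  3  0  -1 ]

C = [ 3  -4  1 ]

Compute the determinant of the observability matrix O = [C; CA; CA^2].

CA = [[21, -6, 0]]
CA^2 = [[60, 24, 51]]
Observability matrix O = [C; CA; CA^2] = [[3, -4, 1], [21, -6, 0], [60, 24, 51]]
Expanding along the first row, det(O) = 3·((-6)·51 - 0·24) - (-4)·(21·51 - 0·60) + 1·(21·24 - (-6)·60) = 3·(-306) - (-4)·1071 + 1·864 = 4230
Since det(O) ≠ 0, rank(O) = 3 and the system is completely observable.

4230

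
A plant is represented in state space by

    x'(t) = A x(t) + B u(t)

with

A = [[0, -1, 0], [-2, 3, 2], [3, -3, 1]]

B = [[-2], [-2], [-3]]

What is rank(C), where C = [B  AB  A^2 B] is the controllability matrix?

3

AB = [[2], [-8], [-3]]
A^2B = [[8], [-34], [27]]
Controllability matrix C = [B  AB  A^2B] = [[-2, 2, 8], [-2, -8, -34], [-3, -3, 27]]
det(C) = (-2)·((-8)·27 - (-34)·(-3)) - 2·((-2)·27 - (-34)·(-3)) + 8·((-2)·(-3) - (-8)·(-3)) = (-2)·(-318) - 2·(-156) + 8·(-18) = 804 ≠ 0, so rank(C) = 3.
rank(C) = 3 = n, so the pair (A, B) is completely controllable.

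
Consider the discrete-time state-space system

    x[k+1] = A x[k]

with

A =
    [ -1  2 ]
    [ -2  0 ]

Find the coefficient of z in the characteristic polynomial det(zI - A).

For a 2×2 matrix, det(zI - A) = z^2 - (tr A)z + det A.
tr A = -1, det A = 4.
So p(z) = z^2 + z + 4.
The coefficient of z is 1.

1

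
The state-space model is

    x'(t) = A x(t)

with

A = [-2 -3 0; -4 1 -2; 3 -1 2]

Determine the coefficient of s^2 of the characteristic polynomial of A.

Expand det(sI - A) for the 3×3 matrix.
p(s) = s^3 - s^2 - 18s + 6.
(Check: constant term = det(-A) = (-1)^3 det A = 6; coefficient of s^2 = -tr A = -1.)
The coefficient of s^2 is -1.

-1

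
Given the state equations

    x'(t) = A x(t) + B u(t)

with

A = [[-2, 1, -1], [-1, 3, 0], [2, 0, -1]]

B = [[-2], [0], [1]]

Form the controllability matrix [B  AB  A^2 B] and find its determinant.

-67

AB = [[3], [2], [-5]]
A^2B = [[1], [3], [11]]
Controllability matrix C = [B  AB  A^2B] = [[-2, 3, 1], [0, 2, 3], [1, -5, 11]]
Expanding along the first row, det(C) = (-2)·(2·11 - 3·(-5)) - 3·(0·11 - 3·1) + 1·(0·(-5) - 2·1) = (-2)·37 - 3·(-3) + 1·(-2) = -67
Since det(C) ≠ 0, rank(C) = 3 and the system is completely controllable.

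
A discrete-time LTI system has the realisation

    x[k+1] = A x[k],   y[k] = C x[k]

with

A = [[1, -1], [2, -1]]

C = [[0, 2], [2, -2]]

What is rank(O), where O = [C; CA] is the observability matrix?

CA = [[4, -2], [-2, 0]]
Observability matrix O = [C; CA] = [[0, 2], [2, -2], [4, -2], [-2, 0]]
Take the 2×2 submatrix of O formed by rows 1, 2: [[0, 2], [2, -2]]. Its determinant is 0·(-2) - 2·2 = 0 - 4 = -4 ≠ 0.
So rank(O) ≥ 2; since O has 2 columns, rank(O) = 2.
rank(O) = 2 = n, so the pair (A, C) is completely observable.

2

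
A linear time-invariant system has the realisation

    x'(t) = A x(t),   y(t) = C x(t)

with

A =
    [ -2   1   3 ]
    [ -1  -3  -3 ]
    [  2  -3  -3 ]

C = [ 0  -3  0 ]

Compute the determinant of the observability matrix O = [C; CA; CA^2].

CA = [[3, 9, 9]]
CA^2 = [[3, -51, -45]]
Observability matrix O = [C; CA; CA^2] = [[0, -3, 0], [3, 9, 9], [3, -51, -45]]
Expanding along the first row, det(O) = 0·(9·(-45) - 9·(-51)) - (-3)·(3·(-45) - 9·3) + 0·(3·(-51) - 9·3) = 0·54 - (-3)·(-162) + 0·(-180) = -486
Since det(O) ≠ 0, rank(O) = 3 and the system is completely observable.

-486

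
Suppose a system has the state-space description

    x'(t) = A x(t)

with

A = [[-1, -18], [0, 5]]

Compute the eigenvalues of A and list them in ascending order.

-1, 5

det(sI - A) = s^2 - (tr A)s + det A, with tr A = (-1) + 5 = 4 and det A = (-1)·5 - (-18)·0 = -5 - 0 = -5.
So p(s) = det(sI - A) = s^2 - 4s - 5.
Factor s^2 - 4s - 5: two numbers with sum 4 and product -5 are 5 and -1, so s^2 - 4s - 5 = (s - 5)(s + 1).
Hence p(s) = (s - 5) (s + 1), with roots -1, 5.
At least one eigenvalue has non-negative real part, so the system is not asymptotically stable.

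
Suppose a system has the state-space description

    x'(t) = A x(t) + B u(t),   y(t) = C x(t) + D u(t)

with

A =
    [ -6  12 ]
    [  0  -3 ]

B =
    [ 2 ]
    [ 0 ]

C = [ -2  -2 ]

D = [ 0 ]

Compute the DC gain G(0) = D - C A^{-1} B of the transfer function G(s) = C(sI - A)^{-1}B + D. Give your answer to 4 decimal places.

G(0) = C(-A)^{-1}B + D = -C A^{-1} B + D.
det A = 18, so A^{-1} = (1/18)·adj(A) = [[-1/6, -2/3], [0, -1/3]]
A^{-1} B = [-1/3, 0]^T
C A^{-1} B = 2/3
G(0) = D - C A^{-1} B = 0 - (2/3) = -2/3 ≈ -0.6667

-0.6667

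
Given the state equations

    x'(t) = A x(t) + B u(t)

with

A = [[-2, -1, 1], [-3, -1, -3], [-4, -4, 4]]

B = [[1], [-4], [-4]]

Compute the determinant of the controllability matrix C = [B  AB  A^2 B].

-1124

AB = [[-2], [13], [-4]]
A^2B = [[-13], [5], [-60]]
Controllability matrix C = [B  AB  A^2B] = [[1, -2, -13], [-4, 13, 5], [-4, -4, -60]]
Expanding along the first row, det(C) = 1·(13·(-60) - 5·(-4)) - (-2)·((-4)·(-60) - 5·(-4)) + (-13)·((-4)·(-4) - 13·(-4)) = 1·(-760) - (-2)·260 + (-13)·68 = -1124
Since det(C) ≠ 0, rank(C) = 3 and the system is completely controllable.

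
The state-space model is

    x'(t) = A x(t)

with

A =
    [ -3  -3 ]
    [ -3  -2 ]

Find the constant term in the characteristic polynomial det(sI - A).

For a 2×2 matrix, det(sI - A) = s^2 - (tr A)s + det A.
tr A = -5, det A = -3.
So p(s) = s^2 + 5s - 3.
The constant term is -3.

-3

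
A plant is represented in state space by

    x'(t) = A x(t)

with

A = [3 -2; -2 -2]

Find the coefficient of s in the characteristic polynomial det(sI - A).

-1

For a 2×2 matrix, det(sI - A) = s^2 - (tr A)s + det A.
tr A = 1, det A = -10.
So p(s) = s^2 - s - 10.
The coefficient of s is -1.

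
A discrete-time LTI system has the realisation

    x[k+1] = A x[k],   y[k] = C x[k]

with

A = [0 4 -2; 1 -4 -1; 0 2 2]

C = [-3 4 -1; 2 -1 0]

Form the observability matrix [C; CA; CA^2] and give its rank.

3

CA = [[4, -30, 0], [-1, 12, -3]]
CA^2 = [[-30, 136, 22], [12, -58, -16]]
Observability matrix O = [C; CA; CA^2] = [[-3, 4, -1], [2, -1, 0], [4, -30, 0], [-1, 12, -3], [-30, 136, 22], [12, -58, -16]]
Take the 3×3 submatrix of O formed by rows 1, 2, 3: [[-3, 4, -1], [2, -1, 0], [4, -30, 0]]. Its determinant is (-3)·((-1)·0 - 0·(-30)) - 4·(2·0 - 0·4) + (-1)·(2·(-30) - (-1)·4) = (-3)·0 - 4·0 + (-1)·(-56) = 56 ≠ 0.
So rank(O) ≥ 3; since O has 3 columns, rank(O) = 3.
rank(O) = 3 = n, so the pair (A, C) is completely observable.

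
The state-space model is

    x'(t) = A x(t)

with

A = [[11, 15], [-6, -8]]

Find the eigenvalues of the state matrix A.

1, 2

det(sI - A) = s^2 - (tr A)s + det A, with tr A = 11 + (-8) = 3 and det A = 11·(-8) - 15·(-6) = -88 - (-90) = 2.
So p(s) = det(sI - A) = s^2 - 3s + 2.
Factor s^2 - 3s + 2: two numbers with sum 3 and product 2 are 2 and 1, so s^2 - 3s + 2 = (s - 2)(s - 1).
Hence p(s) = (s - 2) (s - 1), with roots 1, 2.
At least one eigenvalue has non-negative real part, so the system is not asymptotically stable.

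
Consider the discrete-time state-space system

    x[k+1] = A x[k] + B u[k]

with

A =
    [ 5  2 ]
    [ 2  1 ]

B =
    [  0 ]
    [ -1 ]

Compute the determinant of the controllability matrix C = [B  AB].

AB = [[-2], [-1]]
Controllability matrix C = [B  AB] = [[0, -2], [-1, -1]]
det(C) = 0·(-1) - (-2)·(-1) = 0 - 2 = -2
Since det(C) ≠ 0, rank(C) = 2 and the system is completely controllable.

-2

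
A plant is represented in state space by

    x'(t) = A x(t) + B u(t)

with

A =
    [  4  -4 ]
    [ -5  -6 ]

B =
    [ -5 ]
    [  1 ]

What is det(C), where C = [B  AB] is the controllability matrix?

AB = [[-24], [19]]
Controllability matrix C = [B  AB] = [[-5, -24], [1, 19]]
det(C) = (-5)·19 - (-24)·1 = -95 - (-24) = -71
Since det(C) ≠ 0, rank(C) = 2 and the system is completely controllable.

-71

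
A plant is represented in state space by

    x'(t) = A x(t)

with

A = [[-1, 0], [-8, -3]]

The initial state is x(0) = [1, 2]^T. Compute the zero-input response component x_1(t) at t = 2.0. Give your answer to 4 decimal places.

0.1353

det(sI - A) = s^2 - (tr A)s + det A, with tr A = (-1) + (-3) = -4 and det A = (-1)·(-3) - 0·(-8) = 3 - 0 = 3.
So p(s) = det(sI - A) = s^2 + 4s + 3.
Factor s^2 + 4s + 3: two numbers with sum -4 and product 3 are -1 and -3, so s^2 + 4s + 3 = (s + 1)(s + 3).
Hence p(s) = (s + 1) (s + 3), with roots -3, -1.
The eigenvalues -3, -1 are distinct and real, so A is diagonalisable and x(t) = e^{At} x(0) = V diag(e^{λ_i t}) V^{-1} x(0), where the columns of V are the eigenvectors.
λ = -3: A - (-3)I = [[2, 0], [-8, 0]]. Row 1 gives 2·v1 + 0·v2 = 0, so take v_1 = [0, 1]^T.
λ = -1: A - (-1)I = [[0, 0], [-8, -2]]. Row 2 gives (-8)·v1 + (-2)·v2 = 0, so take v_2 = [1, -4]^T.
V = [v_1 v_2] = [[0, 1], [1, -4]] has det V = -1, so V^{-1} = adj(V)/det V = [[4, 1], [1, 0]].
Modal coordinates z(0) = V^{-1} x(0): 4·1 + 1·2 = 6; 1·1 + 0·2 = 1; so z(0) = [6, 1]^T.
x_1(t) = Σ_i (v_i)_1 · z_i(0) · e^{λ_i t} (row 1 of V times the modal terms).
x_1(2.0) = 0·6·e^{-3·2.0} + 1·1·e^{-1·2.0} = 0·0.002479 + 1·0.135335 = 0.1353.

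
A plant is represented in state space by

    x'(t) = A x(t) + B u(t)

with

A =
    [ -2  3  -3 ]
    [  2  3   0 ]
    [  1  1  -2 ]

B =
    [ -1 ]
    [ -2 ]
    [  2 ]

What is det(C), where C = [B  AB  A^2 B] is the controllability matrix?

AB = [[-10], [-8], [-7]]
A^2B = [[17], [-44], [-4]]
Controllability matrix C = [B  AB  A^2B] = [[-1, -10, 17], [-2, -8, -44], [2, -7, -4]]
Expanding along the first row, det(C) = (-1)·((-8)·(-4) - (-44)·(-7)) - (-10)·((-2)·(-4) - (-44)·2) + 17·((-2)·(-7) - (-8)·2) = (-1)·(-276) - (-10)·96 + 17·30 = 1746
Since det(C) ≠ 0, rank(C) = 3 and the system is completely controllable.

1746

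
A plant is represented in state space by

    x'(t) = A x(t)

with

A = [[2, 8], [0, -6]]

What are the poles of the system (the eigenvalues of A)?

det(sI - A) = s^2 - (tr A)s + det A, with tr A = 2 + (-6) = -4 and det A = 2·(-6) - 8·0 = -12 - 0 = -12.
So p(s) = det(sI - A) = s^2 + 4s - 12.
Factor s^2 + 4s - 12: two numbers with sum -4 and product -12 are 2 and -6, so s^2 + 4s - 12 = (s - 2)(s + 6).
Hence p(s) = (s - 2) (s + 6), with roots -6, 2.
At least one eigenvalue has non-negative real part, so the system is not asymptotically stable.

-6, 2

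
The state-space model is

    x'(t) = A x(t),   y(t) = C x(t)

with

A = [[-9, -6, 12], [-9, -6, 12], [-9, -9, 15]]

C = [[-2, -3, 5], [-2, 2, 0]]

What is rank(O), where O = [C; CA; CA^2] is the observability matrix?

CA = [[0, -15, 15], [0, 0, 0]]
CA^2 = [[0, -45, 45], [0, 0, 0]]
Observability matrix O = [C; CA; CA^2] = [[-2, -3, 5], [-2, 2, 0], [0, -15, 15], [0, 0, 0], [0, -45, 45], [0, 0, 0]]
The columns c1, c2, c3 of O are linearly dependent: c1 + c2 + c3 = 0 (check each entry), so rank(O) ≤ 2.
The 2×2 minor from rows 1, 2, columns 1, 2 is (-2)·2 - (-3)·(-2) = -4 - 6 = -10 ≠ 0, so rank(O) = 2.
rank(O) = 2 < n = 3, so the pair (A, C) is not completely observable.

2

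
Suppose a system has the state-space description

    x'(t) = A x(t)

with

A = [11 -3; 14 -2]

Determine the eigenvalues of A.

det(sI - A) = s^2 - (tr A)s + det A, with tr A = 11 + (-2) = 9 and det A = 11·(-2) - (-3)·14 = -22 - (-42) = 20.
So p(s) = det(sI - A) = s^2 - 9s + 20.
Factor s^2 - 9s + 20: two numbers with sum 9 and product 20 are 5 and 4, so s^2 - 9s + 20 = (s - 5)(s - 4).
Hence p(s) = (s - 5) (s - 4), with roots 4, 5.
At least one eigenvalue has non-negative real part, so the system is not asymptotically stable.

4, 5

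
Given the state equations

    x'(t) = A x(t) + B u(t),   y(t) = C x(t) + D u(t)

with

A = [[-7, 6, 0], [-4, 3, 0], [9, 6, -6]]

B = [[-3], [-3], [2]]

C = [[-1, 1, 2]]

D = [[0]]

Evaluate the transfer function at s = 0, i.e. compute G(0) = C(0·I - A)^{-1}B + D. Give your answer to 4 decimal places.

-14.3333

G(0) = C(-A)^{-1}B + D = -C A^{-1} B + D.
det A = -18, so A^{-1} = (1/-18)·adj(A) = [[1, -2, 0], [4/3, -7/3, 0], [17/6, -16/3, -1/6]]
A^{-1} B = [3, 3, 43/6]^T
C A^{-1} B = 43/3
G(0) = D - C A^{-1} B = 0 - (43/3) = -43/3 ≈ -14.3333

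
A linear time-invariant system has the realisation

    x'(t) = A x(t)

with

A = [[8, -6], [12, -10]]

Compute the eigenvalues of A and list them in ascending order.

-4, 2

det(sI - A) = s^2 - (tr A)s + det A, with tr A = 8 + (-10) = -2 and det A = 8·(-10) - (-6)·12 = -80 - (-72) = -8.
So p(s) = det(sI - A) = s^2 + 2s - 8.
Factor s^2 + 2s - 8: two numbers with sum -2 and product -8 are 2 and -4, so s^2 + 2s - 8 = (s - 2)(s + 4).
Hence p(s) = (s - 2) (s + 4), with roots -4, 2.
At least one eigenvalue has non-negative real part, so the system is not asymptotically stable.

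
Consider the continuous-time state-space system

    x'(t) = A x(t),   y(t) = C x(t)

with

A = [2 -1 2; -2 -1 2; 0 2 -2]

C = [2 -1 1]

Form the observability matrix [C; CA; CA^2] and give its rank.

CA = [[6, 1, 0]]
CA^2 = [[10, -7, 14]]
Observability matrix O = [C; CA; CA^2] = [[2, -1, 1], [6, 1, 0], [10, -7, 14]]
det(O) = 2·(1·14 - 0·(-7)) - (-1)·(6·14 - 0·10) + 1·(6·(-7) - 1·10) = 2·14 - (-1)·84 + 1·(-52) = 60 ≠ 0, so rank(O) = 3.
rank(O) = 3 = n, so the pair (A, C) is completely observable.

3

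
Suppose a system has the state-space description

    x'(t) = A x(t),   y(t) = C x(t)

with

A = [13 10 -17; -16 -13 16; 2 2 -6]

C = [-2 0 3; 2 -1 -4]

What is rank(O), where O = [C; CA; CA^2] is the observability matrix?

CA = [[-20, -14, 16], [34, 25, -26]]
CA^2 = [[-4, 14, 20], [-10, -37, -22]]
Observability matrix O = [C; CA; CA^2] = [[-2, 0, 3], [2, -1, -4], [-20, -14, 16], [34, 25, -26], [-4, 14, 20], [-10, -37, -22]]
The columns c1, c2, c3 of O are linearly dependent: 3·c1 - 2·c2 + 2·c3 = 0 (check each entry), so rank(O) ≤ 2.
The 2×2 minor from rows 1, 2, columns 1, 2 is (-2)·(-1) - 0·2 = 2 - 0 = 2 ≠ 0, so rank(O) = 2.
rank(O) = 2 < n = 3, so the pair (A, C) is not completely observable.

2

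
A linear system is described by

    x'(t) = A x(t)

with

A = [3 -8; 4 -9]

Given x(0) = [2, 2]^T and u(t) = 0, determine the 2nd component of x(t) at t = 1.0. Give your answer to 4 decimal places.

det(sI - A) = s^2 - (tr A)s + det A, with tr A = 3 + (-9) = -6 and det A = 3·(-9) - (-8)·4 = -27 - (-32) = 5.
So p(s) = det(sI - A) = s^2 + 6s + 5.
Factor s^2 + 6s + 5: two numbers with sum -6 and product 5 are -1 and -5, so s^2 + 6s + 5 = (s + 1)(s + 5).
Hence p(s) = (s + 1) (s + 5), with roots -5, -1.
The eigenvalues -5, -1 are distinct and real, so A is diagonalisable and x(t) = e^{At} x(0) = V diag(e^{λ_i t}) V^{-1} x(0), where the columns of V are the eigenvectors.
λ = -5: A - (-5)I = [[8, -8], [4, -4]]. Row 1 gives 8·v1 + (-8)·v2 = 0, so take v_1 = [1, 1]^T.
λ = -1: A - (-1)I = [[4, -8], [4, -8]]. Row 1 gives 4·v1 + (-8)·v2 = 0, so take v_2 = [-2, -1]^T.
V = [v_1 v_2] = [[1, -2], [1, -1]] has det V = 1, so V^{-1} = adj(V)/det V = [[-1, 2], [-1, 1]].
Modal coordinates z(0) = V^{-1} x(0): (-1)·2 + 2·2 = 2; (-1)·2 + 1·2 = 0; so z(0) = [2, 0]^T.
x_2(t) = Σ_i (v_i)_2 · z_i(0) · e^{λ_i t} (row 2 of V times the modal terms).
x_2(1.0) = 1·2·e^{-5·1.0} + (-1)·0·e^{-1·1.0} = 2·0.006738 + 0·0.367879 = 0.0135.

0.0135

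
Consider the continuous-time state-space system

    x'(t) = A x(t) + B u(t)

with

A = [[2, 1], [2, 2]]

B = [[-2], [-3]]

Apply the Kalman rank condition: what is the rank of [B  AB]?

2

AB = [[-7], [-10]]
Controllability matrix C = [B  AB] = [[-2, -7], [-3, -10]]
det(C) = (-2)·(-10) - (-7)·(-3) = 20 - 21 = -1 ≠ 0, so rank(C) = 2.
rank(C) = 2 = n, so the pair (A, B) is completely controllable.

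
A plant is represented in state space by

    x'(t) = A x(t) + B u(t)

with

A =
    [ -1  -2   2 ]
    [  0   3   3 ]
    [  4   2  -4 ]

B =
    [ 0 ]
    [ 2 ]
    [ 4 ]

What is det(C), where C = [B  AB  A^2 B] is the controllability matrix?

5632

AB = [[4], [18], [-12]]
A^2B = [[-64], [18], [100]]
Controllability matrix C = [B  AB  A^2B] = [[0, 4, -64], [2, 18, 18], [4, -12, 100]]
Expanding along the first row, det(C) = 0·(18·100 - 18·(-12)) - 4·(2·100 - 18·4) + (-64)·(2·(-12) - 18·4) = 0·2016 - 4·128 + (-64)·(-96) = 5632
Since det(C) ≠ 0, rank(C) = 3 and the system is completely controllable.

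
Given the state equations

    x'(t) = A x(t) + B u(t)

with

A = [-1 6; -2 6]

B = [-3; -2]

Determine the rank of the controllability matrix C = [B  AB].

AB = [[-9], [-6]]
Controllability matrix C = [B  AB] = [[-3, -9], [-2, -6]]
Every column of C is a scalar multiple of column 1 = [-3, -2] (multipliers 1, 3), so the columns span a one-dimensional space.
C ≠ 0, hence rank(C) = 1.
rank(C) = 1 < n = 2, so the pair (A, B) is not completely controllable.

1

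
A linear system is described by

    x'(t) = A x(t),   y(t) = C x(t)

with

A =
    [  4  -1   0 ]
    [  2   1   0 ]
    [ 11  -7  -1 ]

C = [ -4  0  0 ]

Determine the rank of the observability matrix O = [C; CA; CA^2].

2

CA = [[-16, 4, 0]]
CA^2 = [[-56, 20, 0]]
Observability matrix O = [C; CA; CA^2] = [[-4, 0, 0], [-16, 4, 0], [-56, 20, 0]]
Column 3 of O is identically zero, so rank(O) ≤ 2.
The 2×2 minor from rows 1, 2, columns 1, 2 is (-4)·4 - 0·(-16) = -16 - 0 = -16 ≠ 0, so rank(O) = 2.
rank(O) = 2 < n = 3, so the pair (A, C) is not completely observable.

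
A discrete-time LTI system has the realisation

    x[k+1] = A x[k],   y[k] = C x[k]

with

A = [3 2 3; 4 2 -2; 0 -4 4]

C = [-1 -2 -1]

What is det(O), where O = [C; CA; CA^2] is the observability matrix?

CA = [[-11, -2, -3]]
CA^2 = [[-41, -14, -41]]
Observability matrix O = [C; CA; CA^2] = [[-1, -2, -1], [-11, -2, -3], [-41, -14, -41]]
Expanding along the first row, det(O) = (-1)·((-2)·(-41) - (-3)·(-14)) - (-2)·((-11)·(-41) - (-3)·(-41)) + (-1)·((-11)·(-14) - (-2)·(-41)) = (-1)·40 - (-2)·328 + (-1)·72 = 544
Since det(O) ≠ 0, rank(O) = 3 and the system is completely observable.

544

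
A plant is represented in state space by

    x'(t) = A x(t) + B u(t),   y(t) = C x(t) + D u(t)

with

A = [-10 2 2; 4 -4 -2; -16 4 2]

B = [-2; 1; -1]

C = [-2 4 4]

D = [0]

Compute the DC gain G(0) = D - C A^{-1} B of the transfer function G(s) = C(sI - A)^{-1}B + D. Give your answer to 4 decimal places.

4.0000

G(0) = C(-A)^{-1}B + D = -C A^{-1} B + D.
det A = -48, so A^{-1} = (1/-48)·adj(A) = [[0, -1/12, -1/12], [-1/2, -1/4, 1/4], [1, -1/6, -2/3]]
A^{-1} B = [0, 1/2, -3/2]^T
C A^{-1} B = -4
G(0) = D - C A^{-1} B = 0 - (-4) = 4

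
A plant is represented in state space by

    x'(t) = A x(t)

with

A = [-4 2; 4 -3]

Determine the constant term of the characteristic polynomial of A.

4

For a 2×2 matrix, det(sI - A) = s^2 - (tr A)s + det A.
tr A = -7, det A = 4.
So p(s) = s^2 + 7s + 4.
The constant term is 4.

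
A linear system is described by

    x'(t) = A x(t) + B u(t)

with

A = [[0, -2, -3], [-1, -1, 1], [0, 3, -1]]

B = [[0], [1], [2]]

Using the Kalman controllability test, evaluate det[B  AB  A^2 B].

-107

AB = [[-8], [1], [1]]
A^2B = [[-5], [8], [2]]
Controllability matrix C = [B  AB  A^2B] = [[0, -8, -5], [1, 1, 8], [2, 1, 2]]
Expanding along the first row, det(C) = 0·(1·2 - 8·1) - (-8)·(1·2 - 8·2) + (-5)·(1·1 - 1·2) = 0·(-6) - (-8)·(-14) + (-5)·(-1) = -107
Since det(C) ≠ 0, rank(C) = 3 and the system is completely controllable.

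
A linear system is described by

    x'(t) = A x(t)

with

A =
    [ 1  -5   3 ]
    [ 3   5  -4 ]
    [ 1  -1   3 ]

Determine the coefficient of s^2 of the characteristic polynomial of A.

Expand det(sI - A) for the 3×3 matrix.
p(s) = s^3 - 9s^2 + 31s - 52.
(Check: constant term = det(-A) = (-1)^3 det A = -52; coefficient of s^2 = -tr A = -9.)
The coefficient of s^2 is -9.

-9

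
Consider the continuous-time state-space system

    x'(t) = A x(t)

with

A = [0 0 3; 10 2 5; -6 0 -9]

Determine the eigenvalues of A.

det(sI - A) = s^3 - (tr A)s^2 + (M11 + M22 + M33)s - det A, where Mii is the 2×2 principal minor of A obtained by deleting row i and column i.
tr A = 0 + 2 + (-9) = -7; M11 = 2·(-9) - 5·0 = -18 - 0 = -18; M22 = 0·(-9) - 3·(-6) = 0 - (-18) = 18; M33 = 0·2 - 0·10 = 0 - 0 = 0; sum of minors = 0.
det A = 0·(2·(-9) - 5·0) - 0·(10·(-9) - 5·(-6)) + 3·(10·0 - 2·(-6)) = 0·(-18) - 0·(-60) + 3·12 = 36.
So p(s) = det(sI - A) = s^3 + 7s^2 - 36.
Rational-root test: any integer root divides -36. Testing small divisors, s = 2 works: p(2) = 8 + 28 + 0 + (-36) = 0, so (s - 2) is a factor.
Dividing, p(s) = (s - 2)(s^2 + 9s + 18).
Factor s^2 + 9s + 18: two numbers with sum -9 and product 18 are -3 and -6, so s^2 + 9s + 18 = (s + 3)(s + 6).
Hence p(s) = (s - 2) (s + 3) (s + 6), with roots -6, -3, 2.
At least one eigenvalue has non-negative real part, so the system is not asymptotically stable.

-6, -3, 2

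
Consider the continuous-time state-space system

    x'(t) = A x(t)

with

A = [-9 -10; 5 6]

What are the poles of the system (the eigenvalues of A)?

-4, 1

det(sI - A) = s^2 - (tr A)s + det A, with tr A = (-9) + 6 = -3 and det A = (-9)·6 - (-10)·5 = -54 - (-50) = -4.
So p(s) = det(sI - A) = s^2 + 3s - 4.
Factor s^2 + 3s - 4: two numbers with sum -3 and product -4 are 1 and -4, so s^2 + 3s - 4 = (s - 1)(s + 4).
Hence p(s) = (s - 1) (s + 4), with roots -4, 1.
At least one eigenvalue has non-negative real part, so the system is not asymptotically stable.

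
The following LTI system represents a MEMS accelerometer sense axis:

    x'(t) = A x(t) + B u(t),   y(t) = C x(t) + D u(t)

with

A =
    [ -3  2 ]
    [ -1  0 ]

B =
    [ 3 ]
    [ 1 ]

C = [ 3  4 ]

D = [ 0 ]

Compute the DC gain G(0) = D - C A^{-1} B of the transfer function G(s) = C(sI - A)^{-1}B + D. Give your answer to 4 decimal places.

3.0000

G(0) = C(-A)^{-1}B + D = -C A^{-1} B + D.
det A = 2, so A^{-1} = (1/2)·adj(A) = [[0, -1], [1/2, -3/2]]
A^{-1} B = [-1, 0]^T
C A^{-1} B = -3
G(0) = D - C A^{-1} B = 0 - (-3) = 3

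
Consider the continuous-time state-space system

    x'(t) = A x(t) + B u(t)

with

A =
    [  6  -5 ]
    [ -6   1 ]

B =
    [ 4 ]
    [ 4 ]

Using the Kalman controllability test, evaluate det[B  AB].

AB = [[4], [-20]]
Controllability matrix C = [B  AB] = [[4, 4], [4, -20]]
det(C) = 4·(-20) - 4·4 = -80 - 16 = -96
Since det(C) ≠ 0, rank(C) = 2 and the system is completely controllable.

-96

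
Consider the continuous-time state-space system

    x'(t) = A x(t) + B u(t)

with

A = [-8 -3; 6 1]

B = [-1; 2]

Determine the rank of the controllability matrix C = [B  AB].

1

AB = [[2], [-4]]
Controllability matrix C = [B  AB] = [[-1, 2], [2, -4]]
Every column of C is a scalar multiple of column 1 = [-1, 2] (multipliers 1, -2), so the columns span a one-dimensional space.
C ≠ 0, hence rank(C) = 1.
rank(C) = 1 < n = 2, so the pair (A, B) is not completely controllable.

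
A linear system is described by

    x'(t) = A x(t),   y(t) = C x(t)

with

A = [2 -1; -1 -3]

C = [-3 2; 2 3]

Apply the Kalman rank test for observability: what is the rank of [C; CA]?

2

CA = [[-8, -3], [1, -11]]
Observability matrix O = [C; CA] = [[-3, 2], [2, 3], [-8, -3], [1, -11]]
Take the 2×2 submatrix of O formed by rows 1, 2: [[-3, 2], [2, 3]]. Its determinant is (-3)·3 - 2·2 = -9 - 4 = -13 ≠ 0.
So rank(O) ≥ 2; since O has 2 columns, rank(O) = 2.
rank(O) = 2 = n, so the pair (A, C) is completely observable.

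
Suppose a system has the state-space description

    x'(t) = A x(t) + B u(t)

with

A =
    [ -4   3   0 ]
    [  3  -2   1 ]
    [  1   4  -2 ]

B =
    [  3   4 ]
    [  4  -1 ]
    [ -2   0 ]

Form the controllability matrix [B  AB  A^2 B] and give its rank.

AB = [[0, -19], [-1, 14], [23, 0]]
A^2B = [[-3, 118], [25, -85], [-50, 37]]
Controllability matrix C = [B  AB  A^2B] = [[3, 4, 0, -19, -3, 118], [4, -1, -1, 14, 25, -85], [-2, 0, 23, 0, -50, 37]]
Take the 3×3 submatrix of C formed by columns 1, 2, 3: [[3, 4, 0], [4, -1, -1], [-2, 0, 23]]. Its determinant is 3·((-1)·23 - (-1)·0) - 4·(4·23 - (-1)·(-2)) + 0·(4·0 - (-1)·(-2)) = 3·(-23) - 4·90 + 0·(-2) = -429 ≠ 0.
So rank(C) ≥ 3; since C has 3 rows, rank(C) = 3.
rank(C) = 3 = n, so the pair (A, B) is completely controllable.

3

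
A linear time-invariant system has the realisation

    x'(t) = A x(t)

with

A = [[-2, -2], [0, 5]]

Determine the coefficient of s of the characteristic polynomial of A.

-3

For a 2×2 matrix, det(sI - A) = s^2 - (tr A)s + det A.
tr A = 3, det A = -10.
So p(s) = s^2 - 3s - 10.
The coefficient of s is -3.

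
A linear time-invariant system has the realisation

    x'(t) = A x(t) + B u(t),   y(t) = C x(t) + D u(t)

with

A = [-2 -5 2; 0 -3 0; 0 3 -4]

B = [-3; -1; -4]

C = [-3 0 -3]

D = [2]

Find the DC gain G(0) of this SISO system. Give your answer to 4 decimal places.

11.5000

G(0) = C(-A)^{-1}B + D = -C A^{-1} B + D.
det A = -24, so A^{-1} = (1/-24)·adj(A) = [[-1/2, 7/12, -1/4], [0, -1/3, 0], [0, -1/4, -1/4]]
A^{-1} B = [23/12, 1/3, 5/4]^T
C A^{-1} B = -19/2
G(0) = D - C A^{-1} B = 2 - (-19/2) = 23/2 ≈ 11.5000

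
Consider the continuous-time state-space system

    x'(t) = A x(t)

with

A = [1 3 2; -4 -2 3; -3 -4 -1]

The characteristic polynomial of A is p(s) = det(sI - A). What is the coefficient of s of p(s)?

Expand det(sI - A) for the 3×3 matrix.
p(s) = s^3 + 2s^2 + 29s + 5.
(Check: constant term = det(-A) = (-1)^3 det A = 5; coefficient of s^2 = -tr A = 2.)
The coefficient of s is 29.

29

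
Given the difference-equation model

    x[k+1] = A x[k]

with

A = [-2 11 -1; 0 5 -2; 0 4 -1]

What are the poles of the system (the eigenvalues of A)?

det(zI - A) = z^3 - (tr A)z^2 + (M11 + M22 + M33)z - det A, where Mii is the 2×2 principal minor of A obtained by deleting row i and column i.
tr A = (-2) + 5 + (-1) = 2; M11 = 5·(-1) - (-2)·4 = -5 - (-8) = 3; M22 = (-2)·(-1) - (-1)·0 = 2 - 0 = 2; M33 = (-2)·5 - 11·0 = -10 - 0 = -10; sum of minors = -5.
det A = (-2)·(5·(-1) - (-2)·4) - 11·(0·(-1) - (-2)·0) + (-1)·(0·4 - 5·0) = (-2)·3 - 11·0 + (-1)·0 = -6.
So p(z) = det(zI - A) = z^3 - 2z^2 - 5z + 6.
Rational-root test: any integer root divides 6. Testing small divisors, z = 1 works: p(1) = 1 + (-2) + (-5) + 6 = 0, so (z - 1) is a factor.
Dividing, p(z) = (z - 1)(z^2 - z - 6).
Factor z^2 - z - 6: two numbers with sum 1 and product -6 are 3 and -2, so z^2 - z - 6 = (z - 3)(z + 2).
Hence p(z) = (z - 3) (z - 1) (z + 2), with roots -2, 1, 3.

-2, 1, 3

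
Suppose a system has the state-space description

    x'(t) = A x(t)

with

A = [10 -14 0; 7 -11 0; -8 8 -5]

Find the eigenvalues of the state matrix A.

det(sI - A) = s^3 - (tr A)s^2 + (M11 + M22 + M33)s - det A, where Mii is the 2×2 principal minor of A obtained by deleting row i and column i.
tr A = 10 + (-11) + (-5) = -6; M11 = (-11)·(-5) - 0·8 = 55 - 0 = 55; M22 = 10·(-5) - 0·(-8) = -50 - 0 = -50; M33 = 10·(-11) - (-14)·7 = -110 - (-98) = -12; sum of minors = -7.
det A = 10·((-11)·(-5) - 0·8) - (-14)·(7·(-5) - 0·(-8)) + 0·(7·8 - (-11)·(-8)) = 10·55 - (-14)·(-35) + 0·(-32) = 60.
So p(s) = det(sI - A) = s^3 + 6s^2 - 7s - 60.
Rational-root test: any integer root divides -60. Testing small divisors, s = 3 works: p(3) = 27 + 54 + (-21) + (-60) = 0, so (s - 3) is a factor.
Dividing, p(s) = (s - 3)(s^2 + 9s + 20).
Factor s^2 + 9s + 20: two numbers with sum -9 and product 20 are -4 and -5, so s^2 + 9s + 20 = (s + 4)(s + 5).
Hence p(s) = (s - 3) (s + 4) (s + 5), with roots -5, -4, 3.
At least one eigenvalue has non-negative real part, so the system is not asymptotically stable.

-5, -4, 3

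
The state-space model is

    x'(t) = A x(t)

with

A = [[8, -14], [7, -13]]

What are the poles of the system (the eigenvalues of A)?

-6, 1

det(sI - A) = s^2 - (tr A)s + det A, with tr A = 8 + (-13) = -5 and det A = 8·(-13) - (-14)·7 = -104 - (-98) = -6.
So p(s) = det(sI - A) = s^2 + 5s - 6.
Factor s^2 + 5s - 6: two numbers with sum -5 and product -6 are 1 and -6, so s^2 + 5s - 6 = (s - 1)(s + 6).
Hence p(s) = (s - 1) (s + 6), with roots -6, 1.
At least one eigenvalue has non-negative real part, so the system is not asymptotically stable.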